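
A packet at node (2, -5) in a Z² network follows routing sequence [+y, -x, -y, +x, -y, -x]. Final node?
(1, -6)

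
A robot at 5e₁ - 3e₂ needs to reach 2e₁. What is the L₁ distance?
6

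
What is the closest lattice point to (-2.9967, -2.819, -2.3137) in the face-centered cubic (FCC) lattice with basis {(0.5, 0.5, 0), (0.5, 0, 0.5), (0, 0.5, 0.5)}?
(-3, -3, -2)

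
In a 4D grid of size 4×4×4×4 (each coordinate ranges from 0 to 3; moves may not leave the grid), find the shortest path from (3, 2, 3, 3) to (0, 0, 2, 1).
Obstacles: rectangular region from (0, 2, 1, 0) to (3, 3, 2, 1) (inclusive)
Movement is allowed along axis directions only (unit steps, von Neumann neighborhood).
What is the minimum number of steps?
8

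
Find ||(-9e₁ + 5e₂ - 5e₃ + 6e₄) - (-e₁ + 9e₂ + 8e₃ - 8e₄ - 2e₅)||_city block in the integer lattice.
41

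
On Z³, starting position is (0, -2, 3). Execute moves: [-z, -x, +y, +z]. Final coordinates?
(-1, -1, 3)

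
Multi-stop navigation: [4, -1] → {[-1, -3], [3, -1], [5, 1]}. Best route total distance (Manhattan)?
13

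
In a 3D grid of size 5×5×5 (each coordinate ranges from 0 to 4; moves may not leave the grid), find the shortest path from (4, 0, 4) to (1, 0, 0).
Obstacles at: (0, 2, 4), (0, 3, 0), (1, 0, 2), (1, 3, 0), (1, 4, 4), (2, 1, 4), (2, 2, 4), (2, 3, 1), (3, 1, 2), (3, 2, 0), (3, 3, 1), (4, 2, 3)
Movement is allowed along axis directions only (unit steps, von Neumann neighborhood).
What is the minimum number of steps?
7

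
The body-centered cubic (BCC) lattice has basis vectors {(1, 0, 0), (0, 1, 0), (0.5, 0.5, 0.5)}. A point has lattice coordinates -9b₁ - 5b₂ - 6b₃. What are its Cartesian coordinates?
(-12, -8, -3)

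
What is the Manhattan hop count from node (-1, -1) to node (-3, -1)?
2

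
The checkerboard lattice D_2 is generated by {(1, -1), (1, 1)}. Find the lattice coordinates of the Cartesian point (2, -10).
6b₁ - 4b₂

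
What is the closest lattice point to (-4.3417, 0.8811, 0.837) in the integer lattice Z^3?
(-4, 1, 1)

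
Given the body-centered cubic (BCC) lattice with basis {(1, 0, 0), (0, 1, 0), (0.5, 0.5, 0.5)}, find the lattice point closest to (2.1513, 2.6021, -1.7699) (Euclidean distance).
(2.5, 2.5, -1.5)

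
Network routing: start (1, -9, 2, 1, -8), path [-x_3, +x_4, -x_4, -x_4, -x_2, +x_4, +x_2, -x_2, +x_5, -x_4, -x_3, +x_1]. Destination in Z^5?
(2, -10, 0, 0, -7)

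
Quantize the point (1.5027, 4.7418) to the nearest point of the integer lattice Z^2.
(2, 5)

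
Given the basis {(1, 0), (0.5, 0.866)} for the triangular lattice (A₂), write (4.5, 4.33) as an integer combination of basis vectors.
2b₁ + 5b₂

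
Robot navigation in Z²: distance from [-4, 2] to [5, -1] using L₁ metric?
12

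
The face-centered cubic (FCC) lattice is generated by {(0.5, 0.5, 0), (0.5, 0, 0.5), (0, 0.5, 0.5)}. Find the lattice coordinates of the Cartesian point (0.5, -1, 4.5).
-5b₁ + 6b₂ + 3b₃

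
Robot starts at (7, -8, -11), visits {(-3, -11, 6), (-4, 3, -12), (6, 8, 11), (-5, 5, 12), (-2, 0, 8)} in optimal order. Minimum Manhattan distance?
97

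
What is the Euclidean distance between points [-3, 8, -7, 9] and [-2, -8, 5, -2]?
22.8473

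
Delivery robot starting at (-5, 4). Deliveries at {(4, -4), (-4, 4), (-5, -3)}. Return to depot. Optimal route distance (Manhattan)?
34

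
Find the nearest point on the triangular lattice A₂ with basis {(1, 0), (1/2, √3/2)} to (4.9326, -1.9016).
(5, -1.732)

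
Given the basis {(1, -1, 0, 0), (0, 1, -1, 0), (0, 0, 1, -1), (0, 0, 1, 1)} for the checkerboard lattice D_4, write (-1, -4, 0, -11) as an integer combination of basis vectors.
-b₁ - 5b₂ + 3b₃ - 8b₄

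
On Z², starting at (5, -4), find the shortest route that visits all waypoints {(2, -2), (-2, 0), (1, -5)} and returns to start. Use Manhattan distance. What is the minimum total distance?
24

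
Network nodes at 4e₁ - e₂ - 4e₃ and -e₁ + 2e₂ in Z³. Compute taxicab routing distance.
12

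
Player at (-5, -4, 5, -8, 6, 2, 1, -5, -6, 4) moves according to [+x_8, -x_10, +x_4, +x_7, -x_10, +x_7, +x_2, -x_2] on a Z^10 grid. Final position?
(-5, -4, 5, -7, 6, 2, 3, -4, -6, 2)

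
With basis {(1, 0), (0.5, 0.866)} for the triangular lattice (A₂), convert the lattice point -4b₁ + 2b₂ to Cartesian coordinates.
(-3, 1.732)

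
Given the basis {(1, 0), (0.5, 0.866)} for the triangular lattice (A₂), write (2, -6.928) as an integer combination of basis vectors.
6b₁ - 8b₂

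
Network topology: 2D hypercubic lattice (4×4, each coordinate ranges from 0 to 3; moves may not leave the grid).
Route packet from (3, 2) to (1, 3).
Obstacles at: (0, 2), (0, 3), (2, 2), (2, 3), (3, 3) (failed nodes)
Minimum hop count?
5
(one shortest path: (3, 2) → (3, 1) → (2, 1) → (1, 1) → (1, 2) → (1, 3))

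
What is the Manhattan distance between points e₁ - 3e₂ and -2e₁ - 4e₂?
4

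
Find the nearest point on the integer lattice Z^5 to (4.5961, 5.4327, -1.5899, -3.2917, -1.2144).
(5, 5, -2, -3, -1)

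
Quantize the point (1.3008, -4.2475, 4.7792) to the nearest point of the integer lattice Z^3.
(1, -4, 5)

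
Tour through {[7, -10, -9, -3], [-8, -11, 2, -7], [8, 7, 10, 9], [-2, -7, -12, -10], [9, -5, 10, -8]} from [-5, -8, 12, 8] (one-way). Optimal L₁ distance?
141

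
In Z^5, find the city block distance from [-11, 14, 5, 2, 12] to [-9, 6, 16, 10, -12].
53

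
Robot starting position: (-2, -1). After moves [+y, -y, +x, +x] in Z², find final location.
(0, -1)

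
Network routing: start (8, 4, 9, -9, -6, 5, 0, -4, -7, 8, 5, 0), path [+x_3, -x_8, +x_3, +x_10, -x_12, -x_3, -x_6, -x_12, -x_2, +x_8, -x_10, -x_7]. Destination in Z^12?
(8, 3, 10, -9, -6, 4, -1, -4, -7, 8, 5, -2)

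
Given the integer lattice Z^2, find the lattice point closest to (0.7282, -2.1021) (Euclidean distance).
(1, -2)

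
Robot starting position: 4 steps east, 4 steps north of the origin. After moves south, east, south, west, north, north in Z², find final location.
(4, 4)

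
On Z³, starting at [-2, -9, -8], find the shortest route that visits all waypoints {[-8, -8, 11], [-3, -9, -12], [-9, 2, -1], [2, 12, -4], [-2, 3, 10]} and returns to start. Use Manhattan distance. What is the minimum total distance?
124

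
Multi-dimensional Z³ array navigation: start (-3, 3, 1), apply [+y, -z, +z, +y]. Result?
(-3, 5, 1)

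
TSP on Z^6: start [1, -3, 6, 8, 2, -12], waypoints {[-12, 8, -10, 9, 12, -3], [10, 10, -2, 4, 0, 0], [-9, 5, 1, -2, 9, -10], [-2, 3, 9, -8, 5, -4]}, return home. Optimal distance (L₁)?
210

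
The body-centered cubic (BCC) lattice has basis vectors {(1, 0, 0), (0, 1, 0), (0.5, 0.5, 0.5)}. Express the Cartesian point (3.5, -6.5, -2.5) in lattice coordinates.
6b₁ - 4b₂ - 5b₃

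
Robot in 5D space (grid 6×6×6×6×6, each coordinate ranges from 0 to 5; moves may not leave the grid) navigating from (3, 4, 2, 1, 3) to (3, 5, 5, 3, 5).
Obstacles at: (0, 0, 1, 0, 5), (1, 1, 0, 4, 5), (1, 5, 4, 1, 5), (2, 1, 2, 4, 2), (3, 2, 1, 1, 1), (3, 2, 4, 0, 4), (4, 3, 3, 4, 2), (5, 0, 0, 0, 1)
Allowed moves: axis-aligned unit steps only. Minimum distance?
8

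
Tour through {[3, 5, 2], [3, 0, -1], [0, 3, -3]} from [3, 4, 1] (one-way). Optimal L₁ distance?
18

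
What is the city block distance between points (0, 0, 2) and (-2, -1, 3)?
4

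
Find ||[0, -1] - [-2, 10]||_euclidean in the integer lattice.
11.1803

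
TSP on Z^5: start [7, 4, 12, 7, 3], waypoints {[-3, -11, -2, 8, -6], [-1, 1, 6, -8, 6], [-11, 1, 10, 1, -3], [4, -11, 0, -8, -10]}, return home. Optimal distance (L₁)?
180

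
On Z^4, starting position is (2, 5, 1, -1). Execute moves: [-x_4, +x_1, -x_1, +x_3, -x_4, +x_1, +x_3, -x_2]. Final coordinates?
(3, 4, 3, -3)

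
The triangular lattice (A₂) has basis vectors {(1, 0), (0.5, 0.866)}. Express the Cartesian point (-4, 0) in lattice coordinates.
-4b₁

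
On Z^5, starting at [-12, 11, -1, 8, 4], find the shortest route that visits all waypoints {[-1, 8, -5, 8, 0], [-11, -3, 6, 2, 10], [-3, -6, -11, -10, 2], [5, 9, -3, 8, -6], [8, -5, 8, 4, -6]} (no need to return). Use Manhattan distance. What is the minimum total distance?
158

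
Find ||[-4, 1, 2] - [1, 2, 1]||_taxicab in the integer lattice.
7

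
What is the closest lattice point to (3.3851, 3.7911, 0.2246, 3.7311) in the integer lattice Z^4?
(3, 4, 0, 4)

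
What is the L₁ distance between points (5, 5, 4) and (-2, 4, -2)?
14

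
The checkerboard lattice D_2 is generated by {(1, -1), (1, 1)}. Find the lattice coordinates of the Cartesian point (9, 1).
4b₁ + 5b₂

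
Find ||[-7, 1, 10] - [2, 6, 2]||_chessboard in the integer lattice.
9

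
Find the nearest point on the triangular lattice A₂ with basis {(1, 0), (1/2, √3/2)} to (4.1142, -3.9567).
(4, -3.464)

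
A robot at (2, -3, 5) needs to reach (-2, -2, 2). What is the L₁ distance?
8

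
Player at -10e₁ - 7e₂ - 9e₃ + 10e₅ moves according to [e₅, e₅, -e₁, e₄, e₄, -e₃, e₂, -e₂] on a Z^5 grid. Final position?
(-11, -7, -10, 2, 12)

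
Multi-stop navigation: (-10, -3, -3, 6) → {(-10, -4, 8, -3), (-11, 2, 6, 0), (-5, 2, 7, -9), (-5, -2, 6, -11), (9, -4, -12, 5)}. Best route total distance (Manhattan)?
106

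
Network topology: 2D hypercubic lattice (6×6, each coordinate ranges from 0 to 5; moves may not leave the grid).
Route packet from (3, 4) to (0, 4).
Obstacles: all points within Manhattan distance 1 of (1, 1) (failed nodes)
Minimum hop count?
3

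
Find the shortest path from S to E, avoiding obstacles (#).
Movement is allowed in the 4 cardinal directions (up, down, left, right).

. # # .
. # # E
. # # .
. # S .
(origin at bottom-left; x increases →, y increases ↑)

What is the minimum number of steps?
3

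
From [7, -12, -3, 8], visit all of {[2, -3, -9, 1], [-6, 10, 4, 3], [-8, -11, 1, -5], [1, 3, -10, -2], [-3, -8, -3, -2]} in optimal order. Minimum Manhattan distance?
109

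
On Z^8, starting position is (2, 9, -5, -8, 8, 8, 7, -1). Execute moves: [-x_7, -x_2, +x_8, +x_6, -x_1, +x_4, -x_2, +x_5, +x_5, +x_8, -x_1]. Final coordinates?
(0, 7, -5, -7, 10, 9, 6, 1)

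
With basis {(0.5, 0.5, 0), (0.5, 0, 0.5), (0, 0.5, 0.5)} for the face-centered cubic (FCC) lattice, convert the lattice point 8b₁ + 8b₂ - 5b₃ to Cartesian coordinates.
(8, 1.5, 1.5)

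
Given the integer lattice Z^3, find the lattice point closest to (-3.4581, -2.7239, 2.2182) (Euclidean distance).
(-3, -3, 2)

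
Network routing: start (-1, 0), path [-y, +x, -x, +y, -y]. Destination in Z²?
(-1, -1)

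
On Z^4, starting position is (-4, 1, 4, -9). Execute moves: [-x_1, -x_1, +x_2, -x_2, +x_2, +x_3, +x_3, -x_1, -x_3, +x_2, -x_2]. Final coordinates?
(-7, 2, 5, -9)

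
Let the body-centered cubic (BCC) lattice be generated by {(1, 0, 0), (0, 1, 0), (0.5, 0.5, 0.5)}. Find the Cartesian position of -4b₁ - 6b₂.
(-4, -6, 0)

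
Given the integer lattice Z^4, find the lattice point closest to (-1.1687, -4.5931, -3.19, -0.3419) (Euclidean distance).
(-1, -5, -3, 0)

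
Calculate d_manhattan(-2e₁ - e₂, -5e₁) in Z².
4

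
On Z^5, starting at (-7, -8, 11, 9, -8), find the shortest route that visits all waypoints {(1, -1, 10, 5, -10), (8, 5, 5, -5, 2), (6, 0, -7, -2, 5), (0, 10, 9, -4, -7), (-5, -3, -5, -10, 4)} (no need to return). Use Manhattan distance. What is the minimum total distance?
124
(one optimal route: (-7, -8, 11, 9, -8) → (1, -1, 10, 5, -10) → (0, 10, 9, -4, -7) → (8, 5, 5, -5, 2) → (6, 0, -7, -2, 5) → (-5, -3, -5, -10, 4))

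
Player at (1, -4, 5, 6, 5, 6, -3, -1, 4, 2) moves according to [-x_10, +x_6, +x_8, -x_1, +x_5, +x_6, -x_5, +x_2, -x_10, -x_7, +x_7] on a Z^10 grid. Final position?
(0, -3, 5, 6, 5, 8, -3, 0, 4, 0)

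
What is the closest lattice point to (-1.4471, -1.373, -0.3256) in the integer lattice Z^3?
(-1, -1, 0)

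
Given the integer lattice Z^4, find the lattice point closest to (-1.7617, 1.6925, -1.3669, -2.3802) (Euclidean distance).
(-2, 2, -1, -2)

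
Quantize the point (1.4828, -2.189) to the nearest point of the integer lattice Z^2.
(1, -2)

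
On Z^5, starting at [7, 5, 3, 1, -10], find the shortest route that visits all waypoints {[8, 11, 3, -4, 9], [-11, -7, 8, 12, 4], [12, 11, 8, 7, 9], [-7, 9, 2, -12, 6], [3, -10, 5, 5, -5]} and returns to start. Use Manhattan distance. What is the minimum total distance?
208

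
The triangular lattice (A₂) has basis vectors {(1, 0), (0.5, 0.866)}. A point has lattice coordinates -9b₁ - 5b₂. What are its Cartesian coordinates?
(-11.5, -4.33)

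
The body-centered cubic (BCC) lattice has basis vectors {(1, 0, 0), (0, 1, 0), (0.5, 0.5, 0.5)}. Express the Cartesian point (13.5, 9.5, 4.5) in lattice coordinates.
9b₁ + 5b₂ + 9b₃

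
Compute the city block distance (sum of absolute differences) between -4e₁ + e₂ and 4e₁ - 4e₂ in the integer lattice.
13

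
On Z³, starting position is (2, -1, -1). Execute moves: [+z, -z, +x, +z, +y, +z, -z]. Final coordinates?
(3, 0, 0)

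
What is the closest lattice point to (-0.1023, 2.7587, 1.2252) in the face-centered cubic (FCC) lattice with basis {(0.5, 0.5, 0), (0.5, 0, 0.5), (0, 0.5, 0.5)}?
(0, 3, 1)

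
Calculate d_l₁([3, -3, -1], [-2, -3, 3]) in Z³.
9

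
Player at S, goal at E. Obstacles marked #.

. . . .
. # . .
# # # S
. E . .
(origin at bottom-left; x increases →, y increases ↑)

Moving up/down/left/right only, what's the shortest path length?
3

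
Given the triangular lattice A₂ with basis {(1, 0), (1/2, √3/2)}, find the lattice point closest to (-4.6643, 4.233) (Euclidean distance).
(-4.5, 4.33)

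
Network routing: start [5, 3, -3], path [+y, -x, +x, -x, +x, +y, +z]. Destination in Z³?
(5, 5, -2)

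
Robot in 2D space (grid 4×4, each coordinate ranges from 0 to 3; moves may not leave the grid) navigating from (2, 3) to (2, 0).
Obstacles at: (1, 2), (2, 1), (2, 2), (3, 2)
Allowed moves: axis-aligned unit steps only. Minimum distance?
7
(one shortest path: (2, 3) → (1, 3) → (0, 3) → (0, 2) → (0, 1) → (1, 1) → (1, 0) → (2, 0))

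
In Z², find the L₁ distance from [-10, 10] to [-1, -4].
23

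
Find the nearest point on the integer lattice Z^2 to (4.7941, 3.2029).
(5, 3)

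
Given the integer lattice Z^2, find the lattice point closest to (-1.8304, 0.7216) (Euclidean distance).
(-2, 1)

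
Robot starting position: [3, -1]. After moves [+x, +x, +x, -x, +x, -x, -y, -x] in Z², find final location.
(4, -2)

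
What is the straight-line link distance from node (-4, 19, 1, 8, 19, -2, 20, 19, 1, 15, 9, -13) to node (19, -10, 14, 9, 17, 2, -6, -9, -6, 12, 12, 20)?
64.622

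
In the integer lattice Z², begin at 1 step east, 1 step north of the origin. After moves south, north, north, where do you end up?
(1, 2)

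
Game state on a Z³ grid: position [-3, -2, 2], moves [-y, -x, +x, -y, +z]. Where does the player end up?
(-3, -4, 3)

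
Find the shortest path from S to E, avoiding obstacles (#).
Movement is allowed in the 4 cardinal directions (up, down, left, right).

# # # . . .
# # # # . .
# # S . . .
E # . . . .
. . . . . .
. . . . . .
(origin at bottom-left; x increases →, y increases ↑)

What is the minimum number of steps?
5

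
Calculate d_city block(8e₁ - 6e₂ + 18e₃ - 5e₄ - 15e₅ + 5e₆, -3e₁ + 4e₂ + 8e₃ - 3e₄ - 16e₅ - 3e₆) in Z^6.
42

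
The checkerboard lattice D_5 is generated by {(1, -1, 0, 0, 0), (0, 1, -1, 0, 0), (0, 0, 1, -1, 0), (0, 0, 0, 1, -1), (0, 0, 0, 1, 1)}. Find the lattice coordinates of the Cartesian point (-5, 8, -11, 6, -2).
-5b₁ + 3b₂ - 8b₃ - 2b₅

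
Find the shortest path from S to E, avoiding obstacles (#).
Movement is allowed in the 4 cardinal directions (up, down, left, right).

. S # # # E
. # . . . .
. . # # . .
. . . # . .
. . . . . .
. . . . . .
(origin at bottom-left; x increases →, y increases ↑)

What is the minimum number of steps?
14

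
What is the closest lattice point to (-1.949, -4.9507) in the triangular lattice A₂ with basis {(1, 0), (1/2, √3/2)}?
(-2, -5.196)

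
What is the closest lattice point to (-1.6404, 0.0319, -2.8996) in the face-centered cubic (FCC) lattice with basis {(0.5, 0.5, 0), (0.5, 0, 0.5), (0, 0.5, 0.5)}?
(-2, 0, -3)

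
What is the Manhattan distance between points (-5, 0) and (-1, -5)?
9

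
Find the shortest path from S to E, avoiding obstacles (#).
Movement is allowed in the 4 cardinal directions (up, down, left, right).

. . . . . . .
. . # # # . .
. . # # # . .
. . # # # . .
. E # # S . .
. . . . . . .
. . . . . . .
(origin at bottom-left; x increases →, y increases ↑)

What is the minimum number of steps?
5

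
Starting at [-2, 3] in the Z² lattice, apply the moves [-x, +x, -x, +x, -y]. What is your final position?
(-2, 2)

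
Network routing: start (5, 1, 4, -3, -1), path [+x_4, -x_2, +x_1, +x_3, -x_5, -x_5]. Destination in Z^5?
(6, 0, 5, -2, -3)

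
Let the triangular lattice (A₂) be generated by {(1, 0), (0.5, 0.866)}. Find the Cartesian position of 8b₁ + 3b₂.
(9.5, 2.598)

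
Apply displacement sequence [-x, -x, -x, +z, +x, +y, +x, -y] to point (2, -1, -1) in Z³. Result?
(1, -1, 0)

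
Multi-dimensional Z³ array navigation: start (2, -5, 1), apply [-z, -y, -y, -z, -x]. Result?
(1, -7, -1)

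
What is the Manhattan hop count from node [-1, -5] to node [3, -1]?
8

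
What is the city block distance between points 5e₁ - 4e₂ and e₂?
10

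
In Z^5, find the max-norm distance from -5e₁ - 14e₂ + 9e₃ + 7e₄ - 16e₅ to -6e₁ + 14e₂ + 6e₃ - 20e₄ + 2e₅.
28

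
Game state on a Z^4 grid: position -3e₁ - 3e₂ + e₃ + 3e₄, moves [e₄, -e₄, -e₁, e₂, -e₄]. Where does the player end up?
(-4, -2, 1, 2)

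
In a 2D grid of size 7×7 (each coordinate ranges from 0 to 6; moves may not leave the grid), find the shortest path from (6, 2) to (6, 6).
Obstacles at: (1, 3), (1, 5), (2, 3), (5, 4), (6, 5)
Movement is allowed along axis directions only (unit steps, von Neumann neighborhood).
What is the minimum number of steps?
8
(one shortest path: (6, 2) → (5, 2) → (4, 2) → (4, 3) → (4, 4) → (4, 5) → (5, 5) → (5, 6) → (6, 6))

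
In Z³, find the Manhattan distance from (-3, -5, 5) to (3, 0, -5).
21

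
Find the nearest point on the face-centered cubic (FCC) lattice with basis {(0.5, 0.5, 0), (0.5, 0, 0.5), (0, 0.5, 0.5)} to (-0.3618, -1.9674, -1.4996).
(-0.5, -2, -1.5)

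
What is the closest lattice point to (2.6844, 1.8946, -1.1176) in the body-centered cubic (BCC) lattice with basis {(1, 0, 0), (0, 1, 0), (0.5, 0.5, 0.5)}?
(3, 2, -1)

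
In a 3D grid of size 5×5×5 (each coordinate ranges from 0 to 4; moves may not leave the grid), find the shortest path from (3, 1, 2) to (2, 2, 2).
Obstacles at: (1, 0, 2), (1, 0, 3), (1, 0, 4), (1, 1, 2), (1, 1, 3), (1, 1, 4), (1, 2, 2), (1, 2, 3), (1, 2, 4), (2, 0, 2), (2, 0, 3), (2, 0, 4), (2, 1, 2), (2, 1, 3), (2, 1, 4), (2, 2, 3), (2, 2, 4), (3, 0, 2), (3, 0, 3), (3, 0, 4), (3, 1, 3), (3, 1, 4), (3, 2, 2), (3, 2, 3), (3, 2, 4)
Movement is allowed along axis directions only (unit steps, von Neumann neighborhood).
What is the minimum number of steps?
4
(one shortest path: (3, 1, 2) → (3, 1, 1) → (2, 1, 1) → (2, 2, 1) → (2, 2, 2))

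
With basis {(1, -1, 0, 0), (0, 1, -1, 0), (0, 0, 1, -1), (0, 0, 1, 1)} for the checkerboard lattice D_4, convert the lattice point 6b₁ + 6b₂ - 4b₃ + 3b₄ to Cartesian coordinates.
(6, 0, -7, 7)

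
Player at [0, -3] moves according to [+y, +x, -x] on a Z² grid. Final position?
(0, -2)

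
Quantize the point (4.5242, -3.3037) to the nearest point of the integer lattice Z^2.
(5, -3)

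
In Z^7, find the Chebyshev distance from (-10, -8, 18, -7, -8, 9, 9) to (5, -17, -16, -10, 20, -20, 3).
34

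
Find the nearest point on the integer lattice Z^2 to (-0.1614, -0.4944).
(0, 0)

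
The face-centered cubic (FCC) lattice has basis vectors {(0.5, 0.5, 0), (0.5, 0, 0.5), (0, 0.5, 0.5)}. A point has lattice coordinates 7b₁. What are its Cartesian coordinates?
(3.5, 3.5, 0)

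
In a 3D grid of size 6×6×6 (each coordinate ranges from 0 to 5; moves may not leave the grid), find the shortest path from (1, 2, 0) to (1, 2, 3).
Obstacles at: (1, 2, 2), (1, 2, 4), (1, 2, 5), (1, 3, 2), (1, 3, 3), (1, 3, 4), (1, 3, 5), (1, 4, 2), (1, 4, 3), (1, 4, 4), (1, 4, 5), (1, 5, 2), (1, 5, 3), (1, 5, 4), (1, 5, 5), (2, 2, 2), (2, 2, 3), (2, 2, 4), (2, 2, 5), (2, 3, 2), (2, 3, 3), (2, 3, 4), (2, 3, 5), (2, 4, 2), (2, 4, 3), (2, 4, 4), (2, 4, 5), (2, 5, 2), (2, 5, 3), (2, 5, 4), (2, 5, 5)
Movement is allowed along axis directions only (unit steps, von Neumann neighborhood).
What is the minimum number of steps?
5
(one shortest path: (1, 2, 0) → (0, 2, 0) → (0, 2, 1) → (0, 2, 2) → (0, 2, 3) → (1, 2, 3))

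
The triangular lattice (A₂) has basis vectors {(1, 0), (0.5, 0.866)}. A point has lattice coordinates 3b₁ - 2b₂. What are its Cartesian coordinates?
(2, -1.732)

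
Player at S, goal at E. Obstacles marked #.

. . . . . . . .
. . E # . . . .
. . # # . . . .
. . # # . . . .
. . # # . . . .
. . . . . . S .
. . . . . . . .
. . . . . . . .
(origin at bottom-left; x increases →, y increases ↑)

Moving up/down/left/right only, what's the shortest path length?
10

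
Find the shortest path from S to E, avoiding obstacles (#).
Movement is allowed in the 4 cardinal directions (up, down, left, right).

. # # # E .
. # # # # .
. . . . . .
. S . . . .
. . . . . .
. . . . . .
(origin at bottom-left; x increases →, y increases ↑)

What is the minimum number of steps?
8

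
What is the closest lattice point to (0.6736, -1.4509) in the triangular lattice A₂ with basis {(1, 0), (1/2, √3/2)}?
(1, -1.732)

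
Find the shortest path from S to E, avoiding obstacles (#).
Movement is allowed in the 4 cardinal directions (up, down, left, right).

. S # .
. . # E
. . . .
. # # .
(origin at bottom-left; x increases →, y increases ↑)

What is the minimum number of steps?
5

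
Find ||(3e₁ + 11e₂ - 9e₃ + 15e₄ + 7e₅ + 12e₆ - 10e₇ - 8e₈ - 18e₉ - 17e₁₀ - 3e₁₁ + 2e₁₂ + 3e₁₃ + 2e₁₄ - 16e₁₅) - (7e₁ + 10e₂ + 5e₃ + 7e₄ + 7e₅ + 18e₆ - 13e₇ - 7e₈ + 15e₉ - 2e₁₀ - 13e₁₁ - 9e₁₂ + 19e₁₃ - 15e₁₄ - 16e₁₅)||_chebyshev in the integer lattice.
33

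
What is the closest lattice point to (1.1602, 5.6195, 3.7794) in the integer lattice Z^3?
(1, 6, 4)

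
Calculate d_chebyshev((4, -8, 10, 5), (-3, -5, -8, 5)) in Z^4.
18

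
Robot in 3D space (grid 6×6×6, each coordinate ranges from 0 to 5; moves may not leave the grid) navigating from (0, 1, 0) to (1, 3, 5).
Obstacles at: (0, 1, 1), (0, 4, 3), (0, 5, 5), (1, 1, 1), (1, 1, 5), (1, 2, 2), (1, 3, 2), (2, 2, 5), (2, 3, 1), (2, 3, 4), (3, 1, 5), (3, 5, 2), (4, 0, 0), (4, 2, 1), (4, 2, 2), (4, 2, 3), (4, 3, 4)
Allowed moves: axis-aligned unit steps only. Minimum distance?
8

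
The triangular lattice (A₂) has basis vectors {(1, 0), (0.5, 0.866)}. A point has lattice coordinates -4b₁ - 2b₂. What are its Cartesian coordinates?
(-5, -1.732)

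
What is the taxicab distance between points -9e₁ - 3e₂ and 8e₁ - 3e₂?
17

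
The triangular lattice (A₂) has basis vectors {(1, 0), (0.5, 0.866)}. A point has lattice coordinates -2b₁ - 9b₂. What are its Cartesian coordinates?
(-6.5, -7.794)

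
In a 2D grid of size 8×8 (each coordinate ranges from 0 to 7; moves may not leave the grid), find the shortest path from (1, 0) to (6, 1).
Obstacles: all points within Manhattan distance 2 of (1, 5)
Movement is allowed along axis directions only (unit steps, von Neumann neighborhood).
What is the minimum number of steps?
6
(one shortest path: (1, 0) → (2, 0) → (3, 0) → (4, 0) → (5, 0) → (6, 0) → (6, 1))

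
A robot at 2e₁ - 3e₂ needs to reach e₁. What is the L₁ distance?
4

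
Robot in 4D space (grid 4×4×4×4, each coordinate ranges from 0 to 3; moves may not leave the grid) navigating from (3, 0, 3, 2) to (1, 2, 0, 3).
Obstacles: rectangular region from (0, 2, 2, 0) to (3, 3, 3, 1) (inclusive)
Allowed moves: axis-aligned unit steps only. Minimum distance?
8
(one shortest path: (3, 0, 3, 2) → (2, 0, 3, 2) → (1, 0, 3, 2) → (1, 1, 3, 2) → (1, 2, 3, 2) → (1, 2, 2, 2) → (1, 2, 1, 2) → (1, 2, 0, 2) → (1, 2, 0, 3))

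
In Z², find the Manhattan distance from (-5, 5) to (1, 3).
8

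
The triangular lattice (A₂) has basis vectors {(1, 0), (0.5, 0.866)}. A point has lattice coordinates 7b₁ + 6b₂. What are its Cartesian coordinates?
(10, 5.196)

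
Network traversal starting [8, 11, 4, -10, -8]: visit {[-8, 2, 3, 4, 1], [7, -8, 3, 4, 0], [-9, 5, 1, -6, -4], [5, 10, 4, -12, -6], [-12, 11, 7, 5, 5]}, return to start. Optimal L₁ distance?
164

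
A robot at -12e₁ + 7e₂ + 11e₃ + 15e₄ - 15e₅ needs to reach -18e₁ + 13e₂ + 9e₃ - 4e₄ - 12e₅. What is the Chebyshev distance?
19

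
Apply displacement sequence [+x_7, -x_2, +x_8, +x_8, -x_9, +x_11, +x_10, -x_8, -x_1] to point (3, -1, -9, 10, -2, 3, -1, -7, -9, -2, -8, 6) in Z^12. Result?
(2, -2, -9, 10, -2, 3, 0, -6, -10, -1, -7, 6)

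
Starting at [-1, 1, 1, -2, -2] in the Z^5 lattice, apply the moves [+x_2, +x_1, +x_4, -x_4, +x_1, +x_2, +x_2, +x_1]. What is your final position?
(2, 4, 1, -2, -2)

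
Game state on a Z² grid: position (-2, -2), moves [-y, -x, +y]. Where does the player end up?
(-3, -2)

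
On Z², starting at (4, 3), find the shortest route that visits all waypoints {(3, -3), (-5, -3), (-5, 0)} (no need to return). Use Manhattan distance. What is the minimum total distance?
18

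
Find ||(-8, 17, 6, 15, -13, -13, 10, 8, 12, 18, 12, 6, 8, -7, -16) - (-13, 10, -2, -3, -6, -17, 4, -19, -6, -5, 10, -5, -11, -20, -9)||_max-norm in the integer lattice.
27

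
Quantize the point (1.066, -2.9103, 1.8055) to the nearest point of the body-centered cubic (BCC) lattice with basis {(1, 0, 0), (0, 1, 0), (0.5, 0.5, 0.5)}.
(1, -3, 2)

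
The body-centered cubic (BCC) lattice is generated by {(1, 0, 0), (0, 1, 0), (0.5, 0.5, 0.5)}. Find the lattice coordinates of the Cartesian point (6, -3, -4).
10b₁ + b₂ - 8b₃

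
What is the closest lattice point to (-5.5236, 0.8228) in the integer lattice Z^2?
(-6, 1)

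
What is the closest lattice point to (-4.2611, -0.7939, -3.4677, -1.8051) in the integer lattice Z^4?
(-4, -1, -3, -2)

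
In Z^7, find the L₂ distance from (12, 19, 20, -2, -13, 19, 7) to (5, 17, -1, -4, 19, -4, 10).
45.3872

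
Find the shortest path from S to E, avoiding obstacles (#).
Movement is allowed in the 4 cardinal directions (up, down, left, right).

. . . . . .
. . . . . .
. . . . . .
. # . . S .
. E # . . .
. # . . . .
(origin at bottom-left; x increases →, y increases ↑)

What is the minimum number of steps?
8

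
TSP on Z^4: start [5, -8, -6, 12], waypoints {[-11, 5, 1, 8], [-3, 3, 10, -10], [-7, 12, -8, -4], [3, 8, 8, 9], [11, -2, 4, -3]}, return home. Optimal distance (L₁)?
198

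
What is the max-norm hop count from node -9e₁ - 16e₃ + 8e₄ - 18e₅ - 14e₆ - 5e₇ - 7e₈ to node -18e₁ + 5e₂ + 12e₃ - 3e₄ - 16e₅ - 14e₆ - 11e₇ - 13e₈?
28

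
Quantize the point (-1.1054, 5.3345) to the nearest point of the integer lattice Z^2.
(-1, 5)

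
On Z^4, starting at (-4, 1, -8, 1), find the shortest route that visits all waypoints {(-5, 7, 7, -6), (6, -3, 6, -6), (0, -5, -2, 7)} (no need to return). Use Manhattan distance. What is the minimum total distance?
73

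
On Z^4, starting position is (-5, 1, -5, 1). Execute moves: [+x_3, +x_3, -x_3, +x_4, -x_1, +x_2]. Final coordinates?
(-6, 2, -4, 2)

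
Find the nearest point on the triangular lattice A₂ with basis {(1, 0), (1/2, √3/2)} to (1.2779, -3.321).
(1, -3.464)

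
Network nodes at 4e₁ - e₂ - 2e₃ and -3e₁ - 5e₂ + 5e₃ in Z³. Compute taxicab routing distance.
18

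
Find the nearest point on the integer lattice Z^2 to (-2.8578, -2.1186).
(-3, -2)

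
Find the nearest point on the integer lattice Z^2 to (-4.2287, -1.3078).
(-4, -1)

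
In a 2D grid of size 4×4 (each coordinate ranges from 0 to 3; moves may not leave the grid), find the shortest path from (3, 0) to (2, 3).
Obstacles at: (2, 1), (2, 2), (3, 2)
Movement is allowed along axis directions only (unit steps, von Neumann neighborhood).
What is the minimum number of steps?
6
(one shortest path: (3, 0) → (2, 0) → (1, 0) → (1, 1) → (1, 2) → (1, 3) → (2, 3))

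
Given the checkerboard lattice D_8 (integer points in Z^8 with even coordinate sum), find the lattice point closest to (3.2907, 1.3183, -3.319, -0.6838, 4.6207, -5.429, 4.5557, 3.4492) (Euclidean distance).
(3, 1, -3, -1, 5, -5, 5, 3)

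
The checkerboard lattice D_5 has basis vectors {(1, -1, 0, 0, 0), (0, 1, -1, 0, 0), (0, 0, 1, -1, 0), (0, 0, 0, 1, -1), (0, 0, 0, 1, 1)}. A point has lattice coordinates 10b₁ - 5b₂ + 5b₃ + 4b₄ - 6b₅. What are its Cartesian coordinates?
(10, -15, 10, -7, -10)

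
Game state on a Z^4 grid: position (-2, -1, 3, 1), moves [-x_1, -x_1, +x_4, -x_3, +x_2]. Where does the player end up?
(-4, 0, 2, 2)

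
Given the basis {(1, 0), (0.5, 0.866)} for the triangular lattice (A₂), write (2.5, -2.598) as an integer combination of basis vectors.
4b₁ - 3b₂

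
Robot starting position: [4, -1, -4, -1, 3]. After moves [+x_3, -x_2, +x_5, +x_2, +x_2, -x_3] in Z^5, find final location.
(4, 0, -4, -1, 4)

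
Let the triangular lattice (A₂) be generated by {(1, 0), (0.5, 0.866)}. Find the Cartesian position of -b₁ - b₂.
(-1.5, -0.866)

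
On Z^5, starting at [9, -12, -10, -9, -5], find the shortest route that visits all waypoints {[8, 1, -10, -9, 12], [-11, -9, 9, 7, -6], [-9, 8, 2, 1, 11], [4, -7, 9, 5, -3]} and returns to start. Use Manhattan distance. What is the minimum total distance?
194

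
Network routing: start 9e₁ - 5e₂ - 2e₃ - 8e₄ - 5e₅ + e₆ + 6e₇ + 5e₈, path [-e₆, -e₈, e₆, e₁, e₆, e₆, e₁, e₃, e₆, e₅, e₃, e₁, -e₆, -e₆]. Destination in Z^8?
(12, -5, 0, -8, -4, 2, 6, 4)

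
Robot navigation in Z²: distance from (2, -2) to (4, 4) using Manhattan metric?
8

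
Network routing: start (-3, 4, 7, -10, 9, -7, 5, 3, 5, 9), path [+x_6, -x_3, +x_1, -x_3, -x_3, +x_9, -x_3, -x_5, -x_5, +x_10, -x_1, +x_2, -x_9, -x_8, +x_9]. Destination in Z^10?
(-3, 5, 3, -10, 7, -6, 5, 2, 6, 10)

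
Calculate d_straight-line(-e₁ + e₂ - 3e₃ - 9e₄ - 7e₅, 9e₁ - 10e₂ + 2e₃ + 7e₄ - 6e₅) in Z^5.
22.4277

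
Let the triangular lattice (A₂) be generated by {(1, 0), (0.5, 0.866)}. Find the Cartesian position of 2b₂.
(1, 1.732)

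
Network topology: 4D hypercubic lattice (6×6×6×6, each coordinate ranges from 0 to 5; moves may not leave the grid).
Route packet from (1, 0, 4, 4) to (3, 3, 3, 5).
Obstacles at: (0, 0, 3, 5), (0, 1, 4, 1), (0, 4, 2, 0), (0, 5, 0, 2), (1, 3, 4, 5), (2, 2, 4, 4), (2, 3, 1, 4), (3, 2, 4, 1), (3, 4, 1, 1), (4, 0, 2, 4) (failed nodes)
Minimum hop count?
7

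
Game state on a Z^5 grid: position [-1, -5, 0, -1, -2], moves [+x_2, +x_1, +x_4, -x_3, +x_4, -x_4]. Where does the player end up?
(0, -4, -1, 0, -2)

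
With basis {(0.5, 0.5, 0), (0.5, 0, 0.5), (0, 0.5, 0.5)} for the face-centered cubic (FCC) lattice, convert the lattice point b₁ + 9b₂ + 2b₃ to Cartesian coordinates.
(5, 1.5, 5.5)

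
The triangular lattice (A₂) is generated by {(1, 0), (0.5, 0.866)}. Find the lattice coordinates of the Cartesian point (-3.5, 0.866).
-4b₁ + b₂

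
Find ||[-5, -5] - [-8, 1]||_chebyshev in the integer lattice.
6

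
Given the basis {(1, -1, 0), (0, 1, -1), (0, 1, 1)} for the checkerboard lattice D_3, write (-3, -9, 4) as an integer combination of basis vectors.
-3b₁ - 8b₂ - 4b₃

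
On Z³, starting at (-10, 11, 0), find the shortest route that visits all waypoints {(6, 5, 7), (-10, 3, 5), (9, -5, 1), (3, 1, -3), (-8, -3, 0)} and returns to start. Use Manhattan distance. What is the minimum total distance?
102
(one optimal route: (-10, 11, 0) → (-10, 3, 5) → (6, 5, 7) → (9, -5, 1) → (3, 1, -3) → (-8, -3, 0) → (-10, 11, 0))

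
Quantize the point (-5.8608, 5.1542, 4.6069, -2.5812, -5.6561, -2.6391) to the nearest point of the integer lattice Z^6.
(-6, 5, 5, -3, -6, -3)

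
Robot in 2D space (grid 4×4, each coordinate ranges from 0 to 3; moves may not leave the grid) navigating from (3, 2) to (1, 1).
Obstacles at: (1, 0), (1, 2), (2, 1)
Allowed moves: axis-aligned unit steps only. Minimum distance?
7
(one shortest path: (3, 2) → (2, 2) → (2, 3) → (1, 3) → (0, 3) → (0, 2) → (0, 1) → (1, 1))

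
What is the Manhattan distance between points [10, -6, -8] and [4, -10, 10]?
28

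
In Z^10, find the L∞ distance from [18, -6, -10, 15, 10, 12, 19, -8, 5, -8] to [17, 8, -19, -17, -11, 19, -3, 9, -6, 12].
32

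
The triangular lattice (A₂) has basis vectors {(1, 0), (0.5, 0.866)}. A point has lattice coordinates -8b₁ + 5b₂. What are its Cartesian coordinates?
(-5.5, 4.33)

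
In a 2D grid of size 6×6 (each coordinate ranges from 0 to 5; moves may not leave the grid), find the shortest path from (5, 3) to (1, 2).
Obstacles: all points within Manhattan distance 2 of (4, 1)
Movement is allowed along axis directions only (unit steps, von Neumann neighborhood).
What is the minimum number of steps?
7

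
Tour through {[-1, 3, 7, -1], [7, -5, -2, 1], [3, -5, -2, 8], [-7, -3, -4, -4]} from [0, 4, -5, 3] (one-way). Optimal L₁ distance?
78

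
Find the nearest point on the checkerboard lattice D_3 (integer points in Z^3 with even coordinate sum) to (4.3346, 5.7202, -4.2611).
(4, 6, -4)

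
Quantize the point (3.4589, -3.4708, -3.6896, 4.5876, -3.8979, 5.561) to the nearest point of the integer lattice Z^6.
(3, -3, -4, 5, -4, 6)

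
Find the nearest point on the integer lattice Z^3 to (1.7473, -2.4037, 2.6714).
(2, -2, 3)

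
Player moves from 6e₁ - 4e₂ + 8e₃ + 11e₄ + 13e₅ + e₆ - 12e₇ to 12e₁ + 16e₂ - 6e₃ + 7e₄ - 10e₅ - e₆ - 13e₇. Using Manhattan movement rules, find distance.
70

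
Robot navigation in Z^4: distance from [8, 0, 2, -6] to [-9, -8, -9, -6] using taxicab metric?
36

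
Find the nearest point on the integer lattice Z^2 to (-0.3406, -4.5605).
(0, -5)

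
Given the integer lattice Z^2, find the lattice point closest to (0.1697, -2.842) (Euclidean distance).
(0, -3)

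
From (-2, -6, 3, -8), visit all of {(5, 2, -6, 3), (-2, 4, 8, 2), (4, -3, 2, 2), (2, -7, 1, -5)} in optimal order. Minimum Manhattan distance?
63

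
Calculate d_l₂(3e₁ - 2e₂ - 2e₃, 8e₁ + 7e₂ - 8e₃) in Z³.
11.9164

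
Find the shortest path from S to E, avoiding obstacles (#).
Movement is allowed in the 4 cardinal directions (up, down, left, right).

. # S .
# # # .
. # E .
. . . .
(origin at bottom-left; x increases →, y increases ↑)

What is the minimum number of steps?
4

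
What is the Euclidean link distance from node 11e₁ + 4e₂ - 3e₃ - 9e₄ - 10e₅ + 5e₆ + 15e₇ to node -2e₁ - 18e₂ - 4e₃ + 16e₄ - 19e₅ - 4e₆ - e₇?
41.1947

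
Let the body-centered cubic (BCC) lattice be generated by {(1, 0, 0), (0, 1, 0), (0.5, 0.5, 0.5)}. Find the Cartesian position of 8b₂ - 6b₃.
(-3, 5, -3)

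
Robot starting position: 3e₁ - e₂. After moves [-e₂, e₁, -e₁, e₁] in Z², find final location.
(4, -2)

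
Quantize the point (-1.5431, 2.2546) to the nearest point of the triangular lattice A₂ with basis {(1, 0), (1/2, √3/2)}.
(-1.5, 2.598)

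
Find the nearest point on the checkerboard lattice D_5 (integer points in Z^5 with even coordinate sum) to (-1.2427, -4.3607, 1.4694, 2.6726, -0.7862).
(-1, -4, 1, 3, -1)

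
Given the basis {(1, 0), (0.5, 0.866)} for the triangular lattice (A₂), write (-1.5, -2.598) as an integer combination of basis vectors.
-3b₂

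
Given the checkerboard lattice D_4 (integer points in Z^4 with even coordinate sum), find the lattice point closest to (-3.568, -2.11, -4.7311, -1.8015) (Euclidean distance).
(-3, -2, -5, -2)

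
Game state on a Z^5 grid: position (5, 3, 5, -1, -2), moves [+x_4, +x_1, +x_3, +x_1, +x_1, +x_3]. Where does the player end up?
(8, 3, 7, 0, -2)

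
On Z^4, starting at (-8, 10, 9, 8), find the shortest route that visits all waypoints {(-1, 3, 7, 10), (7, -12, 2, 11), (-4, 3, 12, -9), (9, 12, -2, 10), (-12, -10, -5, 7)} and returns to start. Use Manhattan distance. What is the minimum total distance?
188
(one optimal route: (-8, 10, 9, 8) → (-4, 3, 12, -9) → (-1, 3, 7, 10) → (9, 12, -2, 10) → (7, -12, 2, 11) → (-12, -10, -5, 7) → (-8, 10, 9, 8))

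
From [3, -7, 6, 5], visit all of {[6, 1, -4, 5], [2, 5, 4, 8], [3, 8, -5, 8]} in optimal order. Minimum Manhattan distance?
45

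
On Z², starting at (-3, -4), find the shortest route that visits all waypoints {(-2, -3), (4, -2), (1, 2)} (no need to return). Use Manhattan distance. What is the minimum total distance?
16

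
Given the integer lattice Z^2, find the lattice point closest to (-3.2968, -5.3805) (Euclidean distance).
(-3, -5)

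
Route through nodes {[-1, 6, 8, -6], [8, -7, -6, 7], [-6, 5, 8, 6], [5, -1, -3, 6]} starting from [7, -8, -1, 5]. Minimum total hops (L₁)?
68
(one optimal route: (7, -8, -1, 5) → (8, -7, -6, 7) → (5, -1, -3, 6) → (-6, 5, 8, 6) → (-1, 6, 8, -6))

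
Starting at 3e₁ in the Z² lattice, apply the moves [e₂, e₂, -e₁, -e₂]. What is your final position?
(2, 1)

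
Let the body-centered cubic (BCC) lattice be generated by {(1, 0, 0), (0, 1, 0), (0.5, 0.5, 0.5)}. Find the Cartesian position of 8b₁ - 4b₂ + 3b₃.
(9.5, -2.5, 1.5)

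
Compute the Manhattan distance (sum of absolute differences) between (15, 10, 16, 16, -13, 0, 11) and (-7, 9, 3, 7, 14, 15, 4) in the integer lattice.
94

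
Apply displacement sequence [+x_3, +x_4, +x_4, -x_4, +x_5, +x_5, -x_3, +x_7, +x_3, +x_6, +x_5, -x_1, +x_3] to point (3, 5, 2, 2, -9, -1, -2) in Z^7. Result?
(2, 5, 4, 3, -6, 0, -1)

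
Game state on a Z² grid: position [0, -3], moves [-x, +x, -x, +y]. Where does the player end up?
(-1, -2)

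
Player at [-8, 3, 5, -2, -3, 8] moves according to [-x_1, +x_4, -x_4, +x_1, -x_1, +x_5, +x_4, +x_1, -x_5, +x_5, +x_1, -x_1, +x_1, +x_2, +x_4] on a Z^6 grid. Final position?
(-7, 4, 5, 0, -2, 8)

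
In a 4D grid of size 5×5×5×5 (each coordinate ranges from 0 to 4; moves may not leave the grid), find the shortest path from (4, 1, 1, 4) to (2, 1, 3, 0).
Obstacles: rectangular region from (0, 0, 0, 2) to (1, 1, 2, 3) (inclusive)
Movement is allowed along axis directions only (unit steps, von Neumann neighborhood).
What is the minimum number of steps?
8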